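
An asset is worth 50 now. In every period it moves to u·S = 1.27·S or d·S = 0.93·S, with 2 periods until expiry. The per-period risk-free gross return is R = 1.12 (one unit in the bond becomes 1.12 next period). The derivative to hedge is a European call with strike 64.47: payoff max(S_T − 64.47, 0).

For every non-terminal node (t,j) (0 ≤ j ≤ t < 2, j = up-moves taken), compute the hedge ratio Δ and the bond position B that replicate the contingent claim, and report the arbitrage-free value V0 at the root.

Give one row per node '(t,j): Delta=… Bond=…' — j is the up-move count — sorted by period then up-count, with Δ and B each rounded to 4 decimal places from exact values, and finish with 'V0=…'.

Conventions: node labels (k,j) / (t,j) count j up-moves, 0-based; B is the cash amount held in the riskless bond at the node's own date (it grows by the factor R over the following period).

Under the risk-neutral measure, an up-move has probability p* = (R−d)/(u−d) = 0.5588 and values discount at R = 1.12.
At maturity the claim pays: V(2,0)=0.0000, V(2,1)=0.0000, V(2,2)=16.1750
(1,0): S=46.5000. Δ = (V_up−V_dn)/(S_up−S_dn) = (0.0000−0.0000)/(59.0550−43.2450) = 0.0000. V = [p*·0.0000 + (1−p*)·0.0000]/1.12 = 0.0000. B = V − Δ·S = 0.0000.
(1,1): S=63.5000. Δ = (V_up−V_dn)/(S_up−S_dn) = (16.1750−0.0000)/(80.6450−59.0550) = 0.7492. V = [p*·16.1750 + (1−p*)·0.0000]/1.12 = 8.0705. B = V − Δ·S = -39.5030.
(0,0): S=50.0000. Δ = (V_up−V_dn)/(S_up−S_dn) = (8.0705−0.0000)/(63.5000−46.5000) = 0.4747. V = [p*·8.0705 + (1−p*)·0.0000]/1.12 = 4.0268. B = V − Δ·S = -19.7100.
Sanity check at the root: Δ(0,0)·S0 + B(0,0) reproduces V0 = 4.0268.

(0,0): Delta=0.4747 Bond=-19.7100
(1,0): Delta=0.0000 Bond=0.0000
(1,1): Delta=0.7492 Bond=-39.5030
V0=4.0268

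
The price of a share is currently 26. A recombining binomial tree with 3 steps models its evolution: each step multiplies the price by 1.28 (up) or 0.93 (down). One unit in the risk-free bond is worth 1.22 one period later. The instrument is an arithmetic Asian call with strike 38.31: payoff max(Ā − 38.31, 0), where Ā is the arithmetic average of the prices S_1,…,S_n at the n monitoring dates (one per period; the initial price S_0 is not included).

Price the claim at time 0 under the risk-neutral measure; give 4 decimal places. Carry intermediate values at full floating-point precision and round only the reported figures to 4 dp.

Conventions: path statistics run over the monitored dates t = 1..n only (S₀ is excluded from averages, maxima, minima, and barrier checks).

Set p* = 0.8286 (from d < R < u); the path-dependent value is the discounted p*-expectation over all price paths.
Enumerate all 2^3 = 8 price paths (U = up ×1.28, D = down ×0.93); each path with k up-moves has probability p*^k·(1−p*)^(3−k).
DDD: Ā=22.5269, payoff=0.0000, prob=0.005038
UDD: Ā=31.0048, payoff=0.0000, prob=0.024350
DUD: Ā=27.9714, payoff=0.0000, prob=0.024350
UUD: Ā=38.4983, payoff=0.1883, prob=0.117691
DDU: Ā=25.1504, payoff=0.0000, prob=0.024350
UDU: Ā=34.6156, payoff=0.0000, prob=0.117691
DUU: Ā=31.5823, payoff=0.0000, prob=0.117691
UUU: Ā=43.4681, payoff=5.1581, prob=0.568840
Price = Σ prob·payoff / R^3 = 2.956303 / 1.815848 = 1.6281

price = 1.6281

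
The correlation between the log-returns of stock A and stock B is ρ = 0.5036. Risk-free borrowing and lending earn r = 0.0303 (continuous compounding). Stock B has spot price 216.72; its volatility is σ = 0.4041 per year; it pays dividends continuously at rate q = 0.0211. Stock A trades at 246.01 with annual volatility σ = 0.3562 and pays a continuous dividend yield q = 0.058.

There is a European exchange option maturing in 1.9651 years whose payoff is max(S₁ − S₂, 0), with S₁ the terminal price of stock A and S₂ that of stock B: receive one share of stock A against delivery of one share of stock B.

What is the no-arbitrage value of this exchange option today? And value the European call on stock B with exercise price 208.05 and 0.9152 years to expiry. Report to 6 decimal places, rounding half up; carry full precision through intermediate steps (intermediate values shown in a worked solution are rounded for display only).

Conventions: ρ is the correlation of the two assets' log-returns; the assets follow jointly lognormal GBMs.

exchange price = 51.029075
price(stock B call K=208.05) = 37.160725

σ_eff = √(σ₁² + σ₂² − 2ρσ₁σ₂) = √(0.3562² + 0.4041² − 2·0.5036·0.3562·0.4041) = 0.381049
d₁ = (ln(S₁/S₂) + (q₂ − q₁ + σ_eff²/2)T) / (σ_eff√T) = (ln(246.01/216.72) + (0.0211 − 0.058 + 0.072599)·1.9651) / 0.534162 = 0.368649
d₂ = d₁ − σ_eff√T = 0.368649 − 0.534162 = -0.165513
N(d₁) = 0.643805,  N(d₂) = 0.434270
V = S₁·e^{−q₁T}·N(d₁) − S₂·e^{−q₂T}·N(d₂) = 141.321522 − 90.292447 = 51.029075
[vanilla: stock B call K=208.05]
σ√T = 0.4041·√0.9152 = 0.386587
d₁ = (ln(S/K) + (r−q+σ²/2)T) / (σ√T) = (ln(216.72/208.05) + (0.0303−0.0211+0.4041²/2)·0.9152) / 0.386587 = (0.040828 + 0.083144) / 0.386587 = 0.320684
d₂ = d₁ − σ√T = 0.320684 − 0.386587 = -0.065902
e^{−rT} = 0.972650
e^{−qT} = 0.980875
N(d₁) = 0.625775,  N(d₂) = 0.473728
price = S·e^{−qT}·N(d₁) − K·e^{−rT}·N(d₂) = 133.024230 − 95.863505 = 37.160725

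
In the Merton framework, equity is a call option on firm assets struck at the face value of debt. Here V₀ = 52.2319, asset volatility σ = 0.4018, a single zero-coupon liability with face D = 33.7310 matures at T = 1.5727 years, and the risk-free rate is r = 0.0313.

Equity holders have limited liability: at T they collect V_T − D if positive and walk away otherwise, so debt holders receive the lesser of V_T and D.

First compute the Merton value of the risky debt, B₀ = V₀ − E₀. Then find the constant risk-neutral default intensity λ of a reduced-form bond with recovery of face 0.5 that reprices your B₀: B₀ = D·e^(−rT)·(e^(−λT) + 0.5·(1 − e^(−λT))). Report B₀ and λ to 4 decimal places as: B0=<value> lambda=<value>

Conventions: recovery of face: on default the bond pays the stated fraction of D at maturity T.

Work the structural quantities from V₀ = 52.2319 against face 33.7310:
d₁ = [ln(V₀/D) + (r + σ²/2)T] / (σ√T)
   = [ln(52.2319/33.7310) + (0.0313 + 0.5·0.4018²)·1.5727] / (0.4018·√1.5727)
   = [0.437276 + 0.176176] / 0.503887 = 1.217441
d₂ = d₁ − σ√T = 1.217441 − 0.503887 = 0.713555
N(d₁) = 0.888282,  N(d₂) = 0.762249,  e^(−rT) = 0.951966
E₀ = V₀·N(d₁) − D·e^(−rT)·N(d₂)
   = 52.2319·0.888282 − 33.7310·0.951966·0.762249 = 21.920248
B₀ = V₀ − E₀ = 52.2319 − 21.920248 = 30.311652
e^(−λT) = (B₀·e^(rT)/D − 0.5)/(1 − 0.5) = (30.3117·1.050457/33.7310 − 0.5)/0.5 = 0.88794544
λ = −ln(0.88794544)/1.5727 = 0.075567

B0=30.3117 lambda=0.0756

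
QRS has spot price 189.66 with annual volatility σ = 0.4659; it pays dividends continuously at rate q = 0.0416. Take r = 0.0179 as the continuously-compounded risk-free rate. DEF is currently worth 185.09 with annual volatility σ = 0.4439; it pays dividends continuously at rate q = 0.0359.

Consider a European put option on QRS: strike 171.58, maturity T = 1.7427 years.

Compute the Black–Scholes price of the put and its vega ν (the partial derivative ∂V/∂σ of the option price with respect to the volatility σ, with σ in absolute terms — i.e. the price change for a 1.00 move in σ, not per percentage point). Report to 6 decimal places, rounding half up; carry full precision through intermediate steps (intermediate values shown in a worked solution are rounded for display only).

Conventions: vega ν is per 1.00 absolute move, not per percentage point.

σ√T = 0.4659·√1.7427 = 0.615041
d₁ = (ln(S/K) + (r−q+σ²/2)T) / (σ√T) = (ln(189.66/171.58) + (0.0179−0.0416+0.4659²/2)·1.7427) / 0.615041 = (0.100183 + 0.147836) / 0.615041 = 0.403256
d₂ = d₁ − σ√T = 0.403256 − 0.615041 = -0.211785
e^{−rT} = 0.969287
e^{−qT} = 0.930069
N(−d₁) = 0.343380,  N(−d₂) = 0.583863
Put price V = K·e^{−rT}·N(−d₂) − S·e^{−qT}·N(−d₁) = 97.102350 − 60.571155 = 36.531195
φ(d₁) = (1/√(2π))·e^{−d₁²/2} = 0.367789
ν = S·e^{−qT}·φ(d₁)·√T = 85.644773

price = 36.531195
ν = 85.644773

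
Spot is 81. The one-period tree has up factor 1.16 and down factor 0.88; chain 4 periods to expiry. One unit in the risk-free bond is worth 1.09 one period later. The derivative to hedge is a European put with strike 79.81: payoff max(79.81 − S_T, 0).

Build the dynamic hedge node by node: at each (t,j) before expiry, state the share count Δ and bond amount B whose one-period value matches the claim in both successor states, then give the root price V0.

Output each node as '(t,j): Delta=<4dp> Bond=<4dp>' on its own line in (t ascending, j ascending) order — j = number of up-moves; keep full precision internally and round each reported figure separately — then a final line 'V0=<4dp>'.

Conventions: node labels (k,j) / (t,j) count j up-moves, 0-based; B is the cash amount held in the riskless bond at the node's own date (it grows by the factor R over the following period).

Under the risk-neutral measure, an up-move has probability p* = (R−d)/(u−d) = 0.7500 and values discount at R = 1.09.
At maturity the claim pays: V(4,0)=31.2347, V(4,1)=15.7789, V(4,2)=0.0000, V(4,3)=0.0000, V(4,4)=0.0000
(3,0): S=55.1992. Δ = (V_up−V_dn)/(S_up−S_dn) = (15.7789−31.2347)/(64.0311−48.5753) = -1.0000. V = [p*·15.7789 + (1−p*)·31.2347]/1.09 = 18.0210. B = V − Δ·S = 73.2202.
(3,1): S=72.7626. Δ = (V_up−V_dn)/(S_up−S_dn) = (0.0000−15.7789)/(84.4046−64.0311) = -0.7745. V = [p*·0.0000 + (1−p*)·15.7789]/1.09 = 3.6190. B = V − Δ·S = 59.9722.
(3,2): S=95.9144. Δ = (V_up−V_dn)/(S_up−S_dn) = (0.0000−0.0000)/(111.2607−84.4046) = 0.0000. V = [p*·0.0000 + (1−p*)·0.0000]/1.09 = 0.0000. B = V − Δ·S = 0.0000.
(3,3): S=126.4326. Δ = (V_up−V_dn)/(S_up−S_dn) = (0.0000−0.0000)/(146.6618−111.2607) = 0.0000. V = [p*·0.0000 + (1−p*)·0.0000]/1.09 = 0.0000. B = V − Δ·S = 0.0000.
(2,0): S=62.7264. Δ = (V_up−V_dn)/(S_up−S_dn) = (3.6190−18.0210)/(72.7626−55.1992) = -0.8200. V = [p*·3.6190 + (1−p*)·18.0210]/1.09 = 6.6234. B = V − Δ·S = 58.0589.
(2,1): S=82.6848. Δ = (V_up−V_dn)/(S_up−S_dn) = (0.0000−3.6190)/(95.9144−72.7626) = -0.1563. V = [p*·0.0000 + (1−p*)·3.6190]/1.09 = 0.8300. B = V − Δ·S = 13.7551.
(2,2): S=108.9936. Δ = (V_up−V_dn)/(S_up−S_dn) = (0.0000−0.0000)/(126.4326−95.9144) = 0.0000. V = [p*·0.0000 + (1−p*)·0.0000]/1.09 = 0.0000. B = V − Δ·S = 0.0000.
(1,0): S=71.2800. Δ = (V_up−V_dn)/(S_up−S_dn) = (0.8300−6.6234)/(82.6848−62.7264) = -0.2903. V = [p*·0.8300 + (1−p*)·6.6234]/1.09 = 2.0903. B = V − Δ·S = 22.7808.
(1,1): S=93.9600. Δ = (V_up−V_dn)/(S_up−S_dn) = (0.0000−0.8300)/(108.9936−82.6848) = -0.0316. V = [p*·0.0000 + (1−p*)·0.8300]/1.09 = 0.1904. B = V − Δ·S = 3.1548.
(0,0): S=81.0000. Δ = (V_up−V_dn)/(S_up−S_dn) = (0.1904−2.0903)/(93.9600−71.2800) = -0.0838. V = [p*·0.1904 + (1−p*)·2.0903]/1.09 = 0.6104. B = V − Δ·S = 7.3957.
As a check, the time-0 holding Δ(0,0)·S0 + B(0,0) comes to 0.6104 — exactly V0.

(0,0): Delta=-0.0838 Bond=7.3957
(1,0): Delta=-0.2903 Bond=22.7808
(1,1): Delta=-0.0316 Bond=3.1548
(2,0): Delta=-0.8200 Bond=58.0589
(2,1): Delta=-0.1563 Bond=13.7551
(2,2): Delta=0.0000 Bond=0.0000
(3,0): Delta=-1.0000 Bond=73.2202
(3,1): Delta=-0.7745 Bond=59.9722
(3,2): Delta=0.0000 Bond=0.0000
(3,3): Delta=0.0000 Bond=0.0000
V0=0.6104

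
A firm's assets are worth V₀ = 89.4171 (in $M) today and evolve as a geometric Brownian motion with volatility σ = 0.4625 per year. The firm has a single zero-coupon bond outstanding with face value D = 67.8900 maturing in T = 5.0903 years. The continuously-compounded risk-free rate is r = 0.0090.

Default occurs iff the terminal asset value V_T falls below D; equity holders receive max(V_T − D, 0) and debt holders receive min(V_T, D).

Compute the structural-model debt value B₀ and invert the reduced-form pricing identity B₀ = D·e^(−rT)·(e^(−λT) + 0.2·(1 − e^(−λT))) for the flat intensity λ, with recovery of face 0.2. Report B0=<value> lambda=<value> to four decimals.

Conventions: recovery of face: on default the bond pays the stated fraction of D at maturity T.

B0=45.1194 lambda=0.0940

Equity is a call on the firm's assets struck at D = 67.8900:
d₁ = [ln(V₀/D) + (r + σ²/2)T] / (σ√T)
   = [ln(89.4171/67.8900) + (0.0090 + 0.5·0.4625²)·5.0903] / (0.4625·√5.0903)
   = [0.275423 + 0.590236] / 1.043478 = 0.829590
d₂ = d₁ − σ√T = 0.829590 − 1.043478 = -0.213888
N(d₁) = 0.796615,  N(d₂) = 0.415317,  e^(−rT) = 0.955221
E₀ = V₀·N(d₁) − D·e^(−rT)·N(d₂)
   = 89.4171·0.796615 − 67.8900·0.955221·0.415317 = 44.297686
B₀ = V₀ − E₀ = 89.4171 − 44.297686 = 45.119414
e^(−λT) = (B₀·e^(rT)/D − 0.2)/(1 − 0.2) = (45.1194·1.046878/67.8900 − 0.2)/0.8 = 0.61968849
λ = −ln(0.61968849)/5.0903 = 0.094010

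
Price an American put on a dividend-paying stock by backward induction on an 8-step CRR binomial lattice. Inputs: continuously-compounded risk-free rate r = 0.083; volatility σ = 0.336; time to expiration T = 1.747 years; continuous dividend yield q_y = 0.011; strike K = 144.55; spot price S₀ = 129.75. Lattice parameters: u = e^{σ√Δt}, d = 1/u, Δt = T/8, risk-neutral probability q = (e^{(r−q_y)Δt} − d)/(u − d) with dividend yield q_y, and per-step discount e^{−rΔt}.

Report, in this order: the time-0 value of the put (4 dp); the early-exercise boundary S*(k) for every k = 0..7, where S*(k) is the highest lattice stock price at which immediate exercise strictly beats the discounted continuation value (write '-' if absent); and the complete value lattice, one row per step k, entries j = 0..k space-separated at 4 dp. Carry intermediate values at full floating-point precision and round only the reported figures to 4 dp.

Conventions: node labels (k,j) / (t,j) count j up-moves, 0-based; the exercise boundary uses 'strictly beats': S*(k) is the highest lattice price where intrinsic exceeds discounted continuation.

price = 24.8970
boundary = - - 94.7820 81.0094 94.7820 81.0094 94.7820 110.8962
tree:
24.8970
35.7193 15.4351
49.7680 23.5582 8.2167
63.5406 34.8564 13.5932 3.3675
75.3120 49.7680 21.8390 6.1915 0.7865
85.3729 63.5406 33.7953 11.1830 1.6381 0.0000
93.9718 75.3120 49.7680 19.7249 3.4118 0.0000 0.0000
101.3213 85.3729 63.5406 33.6538 7.1060 0.0000 0.0000 0.0000
107.6028 93.9718 75.3120 49.7680 14.8000 0.0000 0.0000 0.0000 0.0000

Δt=0.21838  u=1.17001  d=0.85469  q=0.51108  discount=0.98204
step 8 (expiry): payoffs max(K−S,0) = 107.6028 93.9718 75.3120 49.7680 14.8000 0.0000 0.0000 0.0000 0.0000
step 7: (k=7,j=0): S=43.2287, K−S=101.3213, hold=98.8286 ⇒ V=101.3213 exercise | (k=7,j=1): S=59.1771, K−S=85.3729, hold=82.9185 ⇒ V=85.3729 exercise | (k=7,j=2): S=81.0094, K−S=63.5406, hold=61.1386 ⇒ V=63.5406 exercise | (k=7,j=3): S=110.8962, K−S=33.6538, hold=31.3235 ⇒ V=33.6538 exercise | (k=7,j=4): S=151.8092, K−S=0.0000, hold=7.1060 ⇒ V=7.1060 continue | (k=7,j=5): S=207.8162, K−S=0.0000, hold=0.0000 ⇒ V=0.0000 continue | (k=7,j=6): S=284.4859, K−S=0.0000, hold=0.0000 ⇒ V=0.0000 continue | (k=7,j=7): S=389.4414, K−S=0.0000, hold=0.0000 ⇒ V=0.0000 continue  boundary S*=110.8962
step 6: (k=6,j=0): S=50.5782, K−S=93.9718, hold=91.4968 ⇒ V=93.9718 exercise | (k=6,j=1): S=69.2380, K−S=75.3120, hold=72.8817 ⇒ V=75.3120 exercise | (k=6,j=2): S=94.7820, K−S=49.7680, hold=47.3990 ⇒ V=49.7680 exercise | (k=6,j=3): S=129.7500, K−S=14.8000, hold=19.7249 ⇒ V=19.7249 continue | (k=6,j=4): S=177.6187, K−S=0.0000, hold=3.4118 ⇒ V=3.4118 continue | (k=6,j=5): S=243.1477, K−S=0.0000, hold=0.0000 ⇒ V=0.0000 continue | (k=6,j=6): S=332.8522, K−S=0.0000, hold=0.0000 ⇒ V=0.0000 continue  boundary S*=94.7820
step 5: (k=5,j=0): S=59.1771, K−S=85.3729, hold=82.9185 ⇒ V=85.3729 exercise | (k=5,j=1): S=81.0094, K−S=63.5406, hold=61.1386 ⇒ V=63.5406 exercise | (k=5,j=2): S=110.8962, K−S=33.6538, hold=33.7953 ⇒ V=33.7953 continue | (k=5,j=3): S=151.8092, K−S=0.0000, hold=11.1830 ⇒ V=11.1830 continue | (k=5,j=4): S=207.8162, K−S=0.0000, hold=1.6381 ⇒ V=1.6381 continue | (k=5,j=5): S=284.4859, K−S=0.0000, hold=0.0000 ⇒ V=0.0000 continue  boundary S*=81.0094
step 4: (k=4,j=0): S=69.2380, K−S=75.3120, hold=72.8817 ⇒ V=75.3120 exercise | (k=4,j=1): S=94.7820, K−S=49.7680, hold=47.4700 ⇒ V=49.7680 exercise | (k=4,j=2): S=129.7500, K−S=14.8000, hold=21.8390 ⇒ V=21.8390 continue | (k=4,j=3): S=177.6187, K−S=0.0000, hold=6.1915 ⇒ V=6.1915 continue | (k=4,j=4): S=243.1477, K−S=0.0000, hold=0.7865 ⇒ V=0.7865 continue  boundary S*=94.7820
step 3: (k=3,j=0): S=81.0094, K−S=63.5406, hold=61.1386 ⇒ V=63.5406 exercise | (k=3,j=1): S=110.8962, K−S=33.6538, hold=34.8564 ⇒ V=34.8564 continue | (k=3,j=2): S=151.8092, K−S=0.0000, hold=13.5932 ⇒ V=13.5932 continue | (k=3,j=3): S=207.8162, K−S=0.0000, hold=3.3675 ⇒ V=3.3675 continue  boundary S*=81.0094
step 2: (k=2,j=0): S=94.7820, K−S=49.7680, hold=48.0026 ⇒ V=49.7680 exercise | (k=2,j=1): S=129.7500, K−S=14.8000, hold=23.5582 ⇒ V=23.5582 continue | (k=2,j=2): S=177.6187, K−S=0.0000, hold=8.2167 ⇒ V=8.2167 continue  boundary S*=94.7820
step 1: (k=1,j=0): S=110.8962, K−S=33.6538, hold=35.7193 ⇒ V=35.7193 continue | (k=1,j=1): S=151.8092, K−S=0.0000, hold=15.4351 ⇒ V=15.4351 continue  boundary S*=-
step 0: (k=0,j=0): S=129.7500, K−S=14.8000, hold=24.8970 ⇒ V=24.8970 continue  boundary S*=-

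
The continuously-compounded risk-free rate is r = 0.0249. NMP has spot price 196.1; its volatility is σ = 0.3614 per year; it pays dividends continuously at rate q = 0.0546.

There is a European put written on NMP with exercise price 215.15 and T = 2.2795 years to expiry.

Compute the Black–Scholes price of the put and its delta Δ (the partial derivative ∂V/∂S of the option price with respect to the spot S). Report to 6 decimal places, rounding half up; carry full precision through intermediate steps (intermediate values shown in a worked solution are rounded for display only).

price = 57.220661
Δ = -0.448942

σ√T = 0.3614·√2.2795 = 0.545642
d₁ = (ln(S/K) + (r−q+σ²/2)T) / (σ√T) = (ln(196.1/215.15) + (0.0249−0.0546+0.3614²/2)·2.2795) / 0.545642 = (-0.092711 + 0.081162) / 0.545642 = -0.021166
d₂ = d₁ − σ√T = -0.021166 − 0.545642 = -0.566808
e^{−rT} = 0.944821
e^{−qT} = 0.882973
N(−d₁) = 0.508443,  N(−d₂) = 0.714578
Put price V = K·e^{−rT}·N(−d₂) − S·e^{−qT}·N(−d₁) = 145.258154 − 88.037493 = 57.220661
Δ = −e^{−qT}·N(−d₁) = -0.448942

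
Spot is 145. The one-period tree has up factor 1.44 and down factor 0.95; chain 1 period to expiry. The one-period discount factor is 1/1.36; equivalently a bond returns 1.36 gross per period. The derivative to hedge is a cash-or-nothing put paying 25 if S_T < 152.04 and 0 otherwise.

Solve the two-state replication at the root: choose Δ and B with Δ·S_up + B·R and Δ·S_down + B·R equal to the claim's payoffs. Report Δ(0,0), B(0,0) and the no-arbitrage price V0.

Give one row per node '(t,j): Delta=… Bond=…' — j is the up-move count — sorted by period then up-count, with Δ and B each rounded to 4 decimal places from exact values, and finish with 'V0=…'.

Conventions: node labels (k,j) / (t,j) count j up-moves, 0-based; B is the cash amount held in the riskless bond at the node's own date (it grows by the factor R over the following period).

Since d<R<u, set p* = (R−d)/(u−d) = 0.8367; price each node as the discounted p*-expectation of its children.
Expiry values: V(1,0)=25.0000, V(1,1)=0.0000
  t=0,j=0: stock 145.0000 → up 208.8000 (V=0.0000), down 137.7500 (V=25.0000). Price 3.0012; hedge Δ=-0.3519, bond B=54.0216.
Verification: the root portfolio costs Δ(0,0)·S0 + B(0,0) = 3.0012, matching V0.

(0,0): Delta=-0.3519 Bond=54.0216
V0=3.0012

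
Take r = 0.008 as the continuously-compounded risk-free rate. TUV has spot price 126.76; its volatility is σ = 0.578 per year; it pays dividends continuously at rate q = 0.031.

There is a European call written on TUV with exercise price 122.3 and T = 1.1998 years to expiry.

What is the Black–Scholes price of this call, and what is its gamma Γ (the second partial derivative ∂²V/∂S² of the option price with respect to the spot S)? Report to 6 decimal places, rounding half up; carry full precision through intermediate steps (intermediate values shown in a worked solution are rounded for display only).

σ√T = 0.578·√1.1998 = 0.633115
d₁ = (ln(S/K) + (r−q+σ²/2)T) / (σ√T) = (ln(126.76/122.3) + (0.008−0.031+0.578²/2)·1.1998) / 0.633115 = (0.035818 + 0.172822) / 0.633115 = 0.329546
d₂ = d₁ − σ√T = 0.329546 − 0.633115 = -0.303569
e^{−rT} = 0.990448
e^{−qT} = 0.963489
N(d₁) = 0.629128,  N(d₂) = 0.380728
Call price V = S·e^{−qT}·N(d₁) − K·e^{−rT}·N(d₂) = 76.836647 − 46.118261 = 30.718386
φ(d₁) = (1/√(2π))·e^{−d₁²/2} = 0.377857
Γ = e^{−qT}·φ(d₁) / (S·σ·√T) = 0.004536

price = 30.718386
Γ = 0.004536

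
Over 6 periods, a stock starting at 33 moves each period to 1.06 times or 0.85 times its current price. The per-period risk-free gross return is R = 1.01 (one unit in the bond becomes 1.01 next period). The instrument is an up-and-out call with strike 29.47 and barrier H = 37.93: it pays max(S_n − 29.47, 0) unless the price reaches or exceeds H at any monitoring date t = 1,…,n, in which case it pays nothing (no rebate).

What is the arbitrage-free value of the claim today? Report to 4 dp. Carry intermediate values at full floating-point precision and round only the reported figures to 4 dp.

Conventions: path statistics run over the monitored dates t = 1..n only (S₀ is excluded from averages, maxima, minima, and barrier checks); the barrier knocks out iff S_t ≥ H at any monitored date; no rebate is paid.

price = 1.5299

No-arbitrage gives p* = (R−d)/(u−d) = 0.7619: enumerate every path, weight its payoff by its p*-probability, and discount by R^6.
Enumerate all 2^6 = 64 price paths (U = up ×1.06, D = down ×0.85); each path with k up-moves has probability p*^k·(1−p*)^(6−k).
DDDDDD: M=28.0500, payoff=0.0000, prob=0.000182
UDDDDD: M=34.9800, payoff=0.0000, prob=0.000583
DUDDDD: M=29.7330, payoff=0.0000, prob=0.000583
UUDDDD: M=37.0788, payoff=0.0000, prob=0.001866
DDUDDD: M=28.0500, payoff=0.0000, prob=0.000583
UDUDDD: M=34.9800, payoff=0.0000, prob=0.001866
DUUDDD: M=31.5170, payoff=0.0000, prob=0.001866
UUUDDD: M=39.3035, payoff=0.0000, prob=0.005970
DDDUDD: M=28.0500, payoff=0.0000, prob=0.000583
UDDUDD: M=34.9800, payoff=0.0000, prob=0.001866
DUDUDD: M=29.7330, payoff=0.0000, prob=0.001866
UUDUDD: M=37.0788, payoff=0.0000, prob=0.005970
DDUUDD: M=28.0500, payoff=0.0000, prob=0.001866
UDUUDD: M=34.9800, payoff=0.0000, prob=0.005970
DUUUDD: M=33.4080, payoff=0.0000, prob=0.005970
UUUUDD: M=41.6617, payoff=0.0000, prob=0.019103
DDDDUD: M=28.0500, payoff=0.0000, prob=0.000583
UDDDUD: M=34.9800, payoff=0.0000, prob=0.001866
DUDDUD: M=29.7330, payoff=0.0000, prob=0.001866
UUDDUD: M=37.0788, payoff=0.0000, prob=0.005970
DDUDUD: M=28.0500, payoff=0.0000, prob=0.001866
UDUDUD: M=34.9800, payoff=0.0000, prob=0.005970
DUUDUD: M=31.5170, payoff=0.0000, prob=0.005970
UUUDUD: M=39.3035, payoff=0.0000, prob=0.019103
DDDUUD: M=28.0500, payoff=0.0000, prob=0.001866
UDDUUD: M=34.9800, payoff=0.0000, prob=0.005970
DUDUUD: M=29.7330, payoff=0.0000, prob=0.005970
UUDUUD: M=37.0788, payoff=0.6306, prob=0.019103
DDUUUD: M=28.3968, payoff=0.0000, prob=0.005970
UDUUUD: M=35.4125, payoff=0.6306, prob=0.019103
DUUUUD: M=35.4125, payoff=0.6306, prob=0.019103
UUUUUD: M=44.1614, payoff=0.0000, prob=0.061130
DDDDDU: M=28.0500, payoff=0.0000, prob=0.000583
UDDDDU: M=34.9800, payoff=0.0000, prob=0.001866
DUDDDU: M=29.7330, payoff=0.0000, prob=0.001866
UUDDDU: M=37.0788, payoff=0.0000, prob=0.005970
DDUDDU: M=28.0500, payoff=0.0000, prob=0.001866
UDUDDU: M=34.9800, payoff=0.0000, prob=0.005970
DUUDDU: M=31.5170, payoff=0.0000, prob=0.005970
UUUDDU: M=39.3035, payoff=0.0000, prob=0.019103
DDDUDU: M=28.0500, payoff=0.0000, prob=0.001866
UDDUDU: M=34.9800, payoff=0.0000, prob=0.005970
DUDUDU: M=29.7330, payoff=0.0000, prob=0.005970
UUDUDU: M=37.0788, payoff=0.6306, prob=0.019103
DDUUDU: M=28.0500, payoff=0.0000, prob=0.005970
UDUUDU: M=34.9800, payoff=0.6306, prob=0.019103
DUUUDU: M=33.4080, payoff=0.6306, prob=0.019103
UUUUDU: M=41.6617, payoff=0.0000, prob=0.061130
DDDDUU: M=28.0500, payoff=0.0000, prob=0.001866
UDDDUU: M=34.9800, payoff=0.0000, prob=0.005970
DUDDUU: M=29.7330, payoff=0.0000, prob=0.005970
UUDDUU: M=37.0788, payoff=0.6306, prob=0.019103
DDUDUU: M=28.0500, payoff=0.0000, prob=0.005970
UDUDUU: M=34.9800, payoff=0.6306, prob=0.019103
DUUDUU: M=31.5170, payoff=0.6306, prob=0.019103
UUUDUU: M=39.3035, payoff=0.0000, prob=0.061130
DDDUUU: M=28.0500, payoff=0.0000, prob=0.005970
UDDUUU: M=34.9800, payoff=0.6306, prob=0.019103
DUDUUU: M=30.1006, payoff=0.6306, prob=0.019103
UUDUUU: M=37.5372, payoff=8.0672, prob=0.061130
DDUUUU: M=30.1006, payoff=0.6306, prob=0.019103
UDUUUU: M=37.5372, payoff=8.0672, prob=0.061130
DUUUUU: M=37.5372, payoff=8.0672, prob=0.061130
UUUUUU: M=46.8111, payoff=0.0000, prob=0.195616
Price = Σ prob·payoff / R^6 = 1.624007 / 1.061520 = 1.5299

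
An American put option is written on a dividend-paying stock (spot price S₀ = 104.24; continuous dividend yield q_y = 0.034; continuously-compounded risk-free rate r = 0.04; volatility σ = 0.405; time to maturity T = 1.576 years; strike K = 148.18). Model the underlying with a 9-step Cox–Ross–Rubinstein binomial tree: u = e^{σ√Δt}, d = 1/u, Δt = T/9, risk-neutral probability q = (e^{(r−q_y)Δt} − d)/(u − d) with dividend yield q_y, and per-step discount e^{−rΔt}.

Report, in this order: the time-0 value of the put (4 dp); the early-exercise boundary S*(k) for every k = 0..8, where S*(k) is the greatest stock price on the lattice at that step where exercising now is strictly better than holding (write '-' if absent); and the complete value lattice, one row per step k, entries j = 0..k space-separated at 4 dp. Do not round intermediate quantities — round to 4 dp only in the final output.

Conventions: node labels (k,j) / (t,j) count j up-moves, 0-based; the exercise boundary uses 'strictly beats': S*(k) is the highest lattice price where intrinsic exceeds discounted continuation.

params: Δt=0.17511 u=1.18469 d=0.84411 q=0.46082 e^(-rΔt)=0.99302
t_9 payoffs: 125.5019 116.3518 103.5097 85.4861 60.1904 24.6884 0.0000 0.0000 0.0000 0.0000
t_8: node(8,0) S=26.8664 payoff=121.3136 vs cont=120.4388 → 121.3136 [stop]  node(8,1) S=37.7065 payoff=110.4735 vs cont=109.6631 → 110.4735 [stop]  node(8,2) S=52.9203 payoff=95.2597 vs cont=94.5396 → 95.2597 [stop]  node(8,3) S=74.2725 payoff=73.9075 vs cont=73.3141 → 73.9075 [stop]  node(8,4) S=104.2400 payoff=43.9400 vs cont=43.5245 → 43.9400 [stop]  node(8,5) S=146.2988 payoff=1.8812 vs cont=13.2186 → 13.2186 [wait]  node(8,6) S=205.3274 payoff=0.0000 vs cont=0.0000 → 0.0000 [wait]  node(8,7) S=288.1729 payoff=0.0000 vs cont=0.0000 → 0.0000 [wait]  node(8,8) S=404.4449 payoff=0.0000 vs cont=0.0000 → 0.0000 [wait]  ⇒ S*(8)=104.2400
t_7: node(7,0) S=31.8282 payoff=116.3518 vs cont=115.5064 → 116.3518 [stop]  node(7,1) S=44.6703 payoff=103.5097 vs cont=102.7406 → 103.5097 [stop]  node(7,2) S=62.6939 payoff=85.4861 vs cont=84.8240 → 85.4861 [stop]  node(7,3) S=87.9896 payoff=60.1904 vs cont=59.6784 → 60.1904 [stop]  node(7,4) S=123.4916 payoff=24.6884 vs cont=29.5751 → 29.5751 [wait]  node(7,5) S=173.3180 payoff=0.0000 vs cont=7.0775 → 7.0775 [wait]  node(7,6) S=243.2484 payoff=0.0000 vs cont=0.0000 → 0.0000 [wait]  node(7,7) S=341.3942 payoff=0.0000 vs cont=0.0000 → 0.0000 [wait]  ⇒ S*(7)=87.9896
t_6: node(6,0) S=37.7065 payoff=110.4735 vs cont=109.6631 → 110.4735 [stop]  node(6,1) S=52.9203 payoff=95.2597 vs cont=94.5396 → 95.2597 [stop]  node(6,2) S=74.2725 payoff=73.9075 vs cont=73.3141 → 73.9075 [stop]  node(6,3) S=104.2400 payoff=43.9400 vs cont=45.7607 → 45.7607 [wait]  node(6,4) S=146.2988 payoff=1.8812 vs cont=19.0737 → 19.0737 [wait]  node(6,5) S=205.3274 payoff=0.0000 vs cont=3.7894 → 3.7894 [wait]  node(6,6) S=288.1729 payoff=0.0000 vs cont=0.0000 → 0.0000 [wait]  ⇒ S*(6)=74.2725
t_5: node(5,0) S=44.6703 payoff=103.5097 vs cont=102.7406 → 103.5097 [stop]  node(5,1) S=62.6939 payoff=85.4861 vs cont=84.8240 → 85.4861 [stop]  node(5,2) S=87.9896 payoff=60.1904 vs cont=60.5116 → 60.5116 [wait]  node(5,3) S=123.4916 payoff=24.6884 vs cont=33.2293 → 33.2293 [wait]  node(5,4) S=173.3180 payoff=0.0000 vs cont=11.9465 → 11.9465 [wait]  node(5,5) S=243.2484 payoff=0.0000 vs cont=2.0289 → 2.0289 [wait]  ⇒ S*(5)=62.6939
t_4: node(4,0) S=52.9203 payoff=95.2597 vs cont=94.5396 → 95.2597 [stop]  node(4,1) S=74.2725 payoff=73.9075 vs cont=73.4610 → 73.9075 [stop]  node(4,2) S=104.2400 payoff=43.9400 vs cont=47.6048 → 47.6048 [wait]  node(4,3) S=146.2988 payoff=1.8812 vs cont=23.2583 → 23.2583 [wait]  node(4,4) S=205.3274 payoff=0.0000 vs cont=7.3248 → 7.3248 [wait]  ⇒ S*(4)=74.2725
t_3: node(3,0) S=62.6939 payoff=85.4861 vs cont=84.8240 → 85.4861 [stop]  node(3,1) S=87.9896 payoff=60.1904 vs cont=61.3554 → 61.3554 [wait]  node(3,2) S=123.4916 payoff=24.6884 vs cont=36.1315 → 36.1315 [wait]  node(3,3) S=173.3180 payoff=0.0000 vs cont=15.8047 → 15.8047 [wait]  ⇒ S*(3)=62.6939
t_2: node(2,0) S=74.2725 payoff=73.9075 vs cont=73.8472 → 73.9075 [stop]  node(2,1) S=104.2400 payoff=43.9400 vs cont=49.3847 → 49.3847 [wait]  node(2,2) S=146.2988 payoff=1.8812 vs cont=26.5777 → 26.5777 [wait]  ⇒ S*(2)=74.2725
t_1: node(1,0) S=87.9896 payoff=60.1904 vs cont=62.1699 → 62.1699 [wait]  node(1,1) S=123.4916 payoff=24.6884 vs cont=38.6035 → 38.6035 [wait]  ⇒ S*(1)=-
t_0: node(0,0) S=104.2400 payoff=43.9400 vs cont=50.9519 → 50.9519 [wait]  ⇒ S*(0)=-

price = 50.9519
boundary = - - 74.2725 62.6939 74.2725 62.6939 74.2725 87.9896 104.2400
tree:
50.9519
62.1699 38.6035
73.9075 49.3847 26.5777
85.4861 61.3554 36.1315 15.8047
95.2597 73.9075 47.6048 23.2583 7.3248
103.5097 85.4861 60.5116 33.2293 11.9465 2.0289
110.4735 95.2597 73.9075 45.7607 19.0737 3.7894 0.0000
116.3518 103.5097 85.4861 60.1904 29.5751 7.0775 0.0000 0.0000
121.3136 110.4735 95.2597 73.9075 43.9400 13.2186 0.0000 0.0000 0.0000
125.5019 116.3518 103.5097 85.4861 60.1904 24.6884 0.0000 0.0000 0.0000 0.0000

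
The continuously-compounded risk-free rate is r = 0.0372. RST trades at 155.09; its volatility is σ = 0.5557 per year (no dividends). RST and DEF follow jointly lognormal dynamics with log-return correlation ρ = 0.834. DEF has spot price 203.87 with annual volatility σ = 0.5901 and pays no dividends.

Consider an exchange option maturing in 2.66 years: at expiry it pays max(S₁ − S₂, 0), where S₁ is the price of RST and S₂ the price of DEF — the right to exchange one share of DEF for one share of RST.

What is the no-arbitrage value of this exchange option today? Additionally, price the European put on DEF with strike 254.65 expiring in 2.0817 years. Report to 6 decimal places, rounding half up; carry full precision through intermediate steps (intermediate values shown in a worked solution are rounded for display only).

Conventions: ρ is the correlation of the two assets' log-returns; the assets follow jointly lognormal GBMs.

σ_eff = √(σ₁² + σ₂² − 2ρσ₁σ₂) = √(0.5557² + 0.5901² − 2·0.834·0.5557·0.5901) = 0.331741
d₁ = (ln(S₁/S₂) + (q₂ − q₁ + σ_eff²/2)T) / (σ_eff√T) = (ln(155.09/203.87) + (0.0 − 0.0 + 0.055026)·2.66) / 0.541054 = -0.234926
d₂ = d₁ − σ_eff√T = -0.234926 − 0.541054 = -0.775979
N(d₁) = 0.407133,  N(d₂) = 0.218881
V = S₁·e^{−q₁T}·N(d₁) − S₂·e^{−q₂T}·N(d₂) = 63.142298 − 44.623188 = 18.519110
[vanilla: DEF put K=254.65]
σ√T = 0.5901·√2.0817 = 0.851402
d₁ = (ln(S/K) + (r+σ²/2)T) / (σ√T) = (ln(203.87/254.65) + (0.0372+0.5901²/2)·2.0817) / 0.851402 = (-0.222408 + 0.439882) / 0.851402 = 0.255431
d₂ = d₁ − σ√T = 0.255431 − 0.851402 = -0.595971
e^{−rT} = 0.925483
N(−d₁) = 0.399195,  N(−d₂) = 0.724403
price = K·e^{−rT}·N(−d₂) − S·N(−d₁) = 170.723113 − 81.383911 = 89.339202

exchange price = 18.519110
price(DEF put K=254.65) = 89.339202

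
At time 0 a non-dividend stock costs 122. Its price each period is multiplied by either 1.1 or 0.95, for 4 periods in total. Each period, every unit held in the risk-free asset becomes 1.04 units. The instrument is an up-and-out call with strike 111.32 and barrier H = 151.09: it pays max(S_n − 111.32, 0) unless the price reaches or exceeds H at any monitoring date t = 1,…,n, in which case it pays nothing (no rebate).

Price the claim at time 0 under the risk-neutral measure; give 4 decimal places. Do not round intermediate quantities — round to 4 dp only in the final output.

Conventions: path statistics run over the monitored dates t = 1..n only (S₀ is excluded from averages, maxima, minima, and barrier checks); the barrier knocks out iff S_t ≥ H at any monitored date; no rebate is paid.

price = 6.9628

Set p* = 0.6000 (from d < R < u); the path-dependent value is the discounted p*-expectation over all price paths.
Enumerate all 2^4 = 16 price paths (U = up ×1.1, D = down ×0.95); each path with k up-moves has probability p*^k·(1−p*)^(4−k).
DDDD: M=115.9000, payoff=0.0000, prob=0.025600
UDDD: M=134.2000, payoff=3.7397, prob=0.038400
DUDD: M=127.4900, payoff=3.7397, prob=0.038400
UUDD: M=147.6200, payoff=21.9071, prob=0.057600
DDUD: M=121.1155, payoff=3.7397, prob=0.038400
UDUD: M=140.2390, payoff=21.9071, prob=0.057600
DUUD: M=140.2390, payoff=21.9071, prob=0.057600
UUUD: M=162.3820, payoff=0.0000, prob=0.086400
DDDU: M=115.9000, payoff=3.7397, prob=0.038400
UDDU: M=134.2000, payoff=21.9071, prob=0.057600
DUDU: M=133.2270, payoff=21.9071, prob=0.057600
UUDU: M=154.2629, payoff=0.0000, prob=0.086400
DDUU: M=133.2270, payoff=21.9071, prob=0.057600
UDUU: M=154.2629, payoff=0.0000, prob=0.086400
DUUU: M=154.2629, payoff=0.0000, prob=0.086400
UUUU: M=178.6202, payoff=0.0000, prob=0.129600
Price = Σ prob·payoff / R^4 = 8.145498 / 1.169859 = 6.9628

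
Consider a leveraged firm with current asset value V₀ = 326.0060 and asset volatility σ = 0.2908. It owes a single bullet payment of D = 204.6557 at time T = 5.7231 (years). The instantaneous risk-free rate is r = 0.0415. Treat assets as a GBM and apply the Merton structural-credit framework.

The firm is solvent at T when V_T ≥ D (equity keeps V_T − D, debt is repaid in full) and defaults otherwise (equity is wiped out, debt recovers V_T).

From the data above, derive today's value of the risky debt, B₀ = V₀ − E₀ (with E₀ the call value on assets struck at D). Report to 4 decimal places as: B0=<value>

B0=148.8535

Apply the equity-as-call identities (strike 204.6557, horizon 5.7231 years):
d₁ = [ln(V₀/D) + (r + σ²/2)T] / (σ√T)
   = [ln(326.0060/204.6557) + (0.0415 + 0.5·0.2908²)·5.7231] / (0.2908·√5.7231)
   = [0.465587 + 0.479495] / 0.695681 = 1.358498
d₂ = d₁ − σ√T = 1.358498 − 0.695681 = 0.662817
N(d₁) = 0.912847,  N(d₂) = 0.746276,  e^(−rT) = 0.788590
E₀ = V₀·N(d₁) − D·e^(−rT)·N(d₂)
   = 326.0060·0.912847 − 204.6557·0.788590·0.746276 = 177.152545
B₀ = V₀ − E₀ = 326.0060 − 177.152545 = 148.853455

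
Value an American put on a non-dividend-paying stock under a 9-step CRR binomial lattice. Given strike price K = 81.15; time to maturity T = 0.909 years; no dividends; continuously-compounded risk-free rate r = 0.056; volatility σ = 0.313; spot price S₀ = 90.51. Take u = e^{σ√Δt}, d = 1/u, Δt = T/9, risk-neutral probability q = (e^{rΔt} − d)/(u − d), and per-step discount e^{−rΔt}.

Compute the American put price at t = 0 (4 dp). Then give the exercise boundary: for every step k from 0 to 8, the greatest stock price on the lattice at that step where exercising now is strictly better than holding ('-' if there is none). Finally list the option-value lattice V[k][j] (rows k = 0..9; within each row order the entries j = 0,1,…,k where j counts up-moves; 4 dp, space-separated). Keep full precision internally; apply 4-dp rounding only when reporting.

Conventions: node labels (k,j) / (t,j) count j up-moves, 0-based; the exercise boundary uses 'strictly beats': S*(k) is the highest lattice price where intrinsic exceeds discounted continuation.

price = 4.7131
boundary = - - - - 60.7987 55.0419 60.7987 67.1576 74.1815
tree:
4.7131
7.1233 2.3905
10.4660 3.9087 0.9211
14.8773 6.2359 1.6590 0.2042
20.3513 9.6495 2.9415 0.4136 0.0000
26.1081 14.3662 5.1093 0.8380 0.0000 0.0000
31.3197 20.3513 8.6289 1.6977 0.0000 0.0000 0.0000
36.0379 26.1081 13.9924 3.4396 0.0000 0.0000 0.0000 0.0000
40.3094 31.3197 20.3513 6.9685 0.0000 0.0000 0.0000 0.0000 0.0000
44.1764 36.0379 26.1081 13.9924 0.0000 0.0000 0.0000 0.0000 0.0000 0.0000

params: Δt=0.10100 u=1.10459 d=0.90531 q=0.50362 e^(-rΔt)=0.99436
t_9 payoffs: 44.1764 36.0379 26.1081 13.9924 0.0000 0.0000 0.0000 0.0000 0.0000 0.0000
t_8: node(8,0) S=40.8406 payoff=40.3094 vs cont=39.8517 → 40.3094 [stop]  node(8,1) S=49.8303 payoff=31.3197 vs cont=30.8620 → 31.3197 [stop]  node(8,2) S=60.7987 payoff=20.3513 vs cont=19.8936 → 20.3513 [stop]  node(8,3) S=74.1815 payoff=6.9685 vs cont=6.9065 → 6.9685 [stop]  node(8,4) S=90.5100 payoff=0.0000 vs cont=0.0000 → 0.0000 [wait]  node(8,5) S=110.4327 payoff=0.0000 vs cont=0.0000 → 0.0000 [wait]  node(8,6) S=134.7407 payoff=0.0000 vs cont=0.0000 → 0.0000 [wait]  node(8,7) S=164.3993 payoff=0.0000 vs cont=0.0000 → 0.0000 [wait]  node(8,8) S=200.5862 payoff=0.0000 vs cont=0.0000 → 0.0000 [wait]  ⇒ S*(8)=74.1815
t_7: node(7,0) S=45.1121 payoff=36.0379 vs cont=35.5802 → 36.0379 [stop]  node(7,1) S=55.0419 payoff=26.1081 vs cont=25.6504 → 26.1081 [stop]  node(7,2) S=67.1576 payoff=13.9924 vs cont=13.5348 → 13.9924 [stop]  node(7,3) S=81.9400 payoff=0.0000 vs cont=3.4396 → 3.4396 [wait]  node(7,4) S=99.9763 payoff=0.0000 vs cont=0.0000 → 0.0000 [wait]  node(7,5) S=121.9827 payoff=0.0000 vs cont=0.0000 → 0.0000 [wait]  node(7,6) S=148.8330 payoff=0.0000 vs cont=0.0000 → 0.0000 [wait]  node(7,7) S=181.5936 payoff=0.0000 vs cont=0.0000 → 0.0000 [wait]  ⇒ S*(7)=67.1576
t_6: node(6,0) S=49.8303 payoff=31.3197 vs cont=30.8620 → 31.3197 [stop]  node(6,1) S=60.7987 payoff=20.3513 vs cont=19.8936 → 20.3513 [stop]  node(6,2) S=74.1815 payoff=6.9685 vs cont=8.6289 → 8.6289 [wait]  node(6,3) S=90.5100 payoff=0.0000 vs cont=1.6977 → 1.6977 [wait]  node(6,4) S=110.4327 payoff=0.0000 vs cont=0.0000 → 0.0000 [wait]  node(6,5) S=134.7407 payoff=0.0000 vs cont=0.0000 → 0.0000 [wait]  node(6,6) S=164.3993 payoff=0.0000 vs cont=0.0000 → 0.0000 [wait]  ⇒ S*(6)=60.7987
t_5: node(5,0) S=55.0419 payoff=26.1081 vs cont=25.6504 → 26.1081 [stop]  node(5,1) S=67.1576 payoff=13.9924 vs cont=14.3662 → 14.3662 [wait]  node(5,2) S=81.9400 payoff=0.0000 vs cont=5.1093 → 5.1093 [wait]  node(5,3) S=99.9763 payoff=0.0000 vs cont=0.8380 → 0.8380 [wait]  node(5,4) S=121.9827 payoff=0.0000 vs cont=0.0000 → 0.0000 [wait]  node(5,5) S=148.8330 payoff=0.0000 vs cont=0.0000 → 0.0000 [wait]  ⇒ S*(5)=55.0419
t_4: node(4,0) S=60.7987 payoff=20.3513 vs cont=20.0808 → 20.3513 [stop]  node(4,1) S=74.1815 payoff=6.9685 vs cont=9.6495 → 9.6495 [wait]  node(4,2) S=90.5100 payoff=0.0000 vs cont=2.9415 → 2.9415 [wait]  node(4,3) S=110.4327 payoff=0.0000 vs cont=0.4136 → 0.4136 [wait]  node(4,4) S=134.7407 payoff=0.0000 vs cont=0.0000 → 0.0000 [wait]  ⇒ S*(4)=60.7987
t_3: node(3,0) S=67.1576 payoff=13.9924 vs cont=14.8773 → 14.8773 [wait]  node(3,1) S=81.9400 payoff=0.0000 vs cont=6.2359 → 6.2359 [wait]  node(3,2) S=99.9763 payoff=0.0000 vs cont=1.6590 → 1.6590 [wait]  node(3,3) S=121.9827 payoff=0.0000 vs cont=0.2042 → 0.2042 [wait]  ⇒ S*(3)=-
t_2: node(2,0) S=74.1815 payoff=6.9685 vs cont=10.4660 → 10.4660 [wait]  node(2,1) S=90.5100 payoff=0.0000 vs cont=3.9087 → 3.9087 [wait]  node(2,2) S=110.4327 payoff=0.0000 vs cont=0.9211 → 0.9211 [wait]  ⇒ S*(2)=-
t_1: node(1,0) S=81.9400 payoff=0.0000 vs cont=7.1233 → 7.1233 [wait]  node(1,1) S=99.9763 payoff=0.0000 vs cont=2.3905 → 2.3905 [wait]  ⇒ S*(1)=-
t_0: node(0,0) S=90.5100 payoff=0.0000 vs cont=4.7131 → 4.7131 [wait]  ⇒ S*(0)=-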